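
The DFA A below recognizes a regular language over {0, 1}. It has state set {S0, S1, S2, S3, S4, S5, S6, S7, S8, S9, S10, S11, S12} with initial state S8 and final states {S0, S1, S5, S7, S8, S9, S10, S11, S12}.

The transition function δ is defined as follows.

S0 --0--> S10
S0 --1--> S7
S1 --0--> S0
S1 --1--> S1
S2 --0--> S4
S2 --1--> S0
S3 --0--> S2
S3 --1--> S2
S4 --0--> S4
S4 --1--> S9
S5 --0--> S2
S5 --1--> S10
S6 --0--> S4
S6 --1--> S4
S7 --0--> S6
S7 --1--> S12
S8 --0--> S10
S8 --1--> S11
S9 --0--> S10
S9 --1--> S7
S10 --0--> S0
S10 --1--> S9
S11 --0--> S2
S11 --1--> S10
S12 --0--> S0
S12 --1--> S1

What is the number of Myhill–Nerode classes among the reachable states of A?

States {S3,S5} cannot be reached from the start state, so discard them.
Start with accepting vs non-accepting: {S0,S1,S7,S8,S9,S10,S11,S12} | {S2,S4,S6}.
Split {S0,S1,S7,S8,S9,S10,S11,S12} by δ(·,0) → {S0,S1,S8,S9,S10,S12} and {S7,S11}.
On input 1, block {S0,S1,S8,S9,S10,S12} splits into {S0,S8,S9} and {S1,S10,S12}.
Split {S2,S4,S6} by δ(·,1) → {S2,S4} and {S6}.
On input 0, block {S7,S11} splits into {S7} and {S11}.
Refine {S0,S8,S9} on symbol 1: members go to different blocks, giving {S0,S9} and {S8}.
On input 1, block {S1,S10,S12} splits into {S1,S12} and {S10}.
No further refinement is possible. Final partition (8 blocks): {S0,S9} | {S2,S4} | {S7} | {S1,S12} | {S6} | {S11} | {S8} | {S10}.

8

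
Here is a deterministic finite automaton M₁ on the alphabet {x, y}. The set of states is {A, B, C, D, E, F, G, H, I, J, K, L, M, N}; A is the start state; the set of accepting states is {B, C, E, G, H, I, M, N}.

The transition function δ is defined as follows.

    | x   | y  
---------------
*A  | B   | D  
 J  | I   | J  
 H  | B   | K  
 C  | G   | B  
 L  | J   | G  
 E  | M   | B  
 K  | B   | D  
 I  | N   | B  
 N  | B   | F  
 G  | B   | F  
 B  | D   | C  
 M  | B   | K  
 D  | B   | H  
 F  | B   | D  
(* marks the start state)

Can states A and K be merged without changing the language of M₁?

First remove the unreachable states {E,I,J,L,M,N}; 8 states remain.
P0 = {B,C,G,H} | {A,D,F,K}.
Refine {B,C,G,H} on symbol x: members go to different blocks, giving {C,G,H} and {B}.
Refine {C,G,H} on symbol x: members go to different blocks, giving {G,H} and {C}.
Refine {A,D,F,K} on symbol y: members go to different blocks, giving {A,F,K} and {D}.
Stable partition: {G,H} | {A,F,K} | {B} | {C} | {D} — 5 equivalence classes.
A and K lie in the same block of the stable partition, so they are equivalent — no string distinguishes them.

Yes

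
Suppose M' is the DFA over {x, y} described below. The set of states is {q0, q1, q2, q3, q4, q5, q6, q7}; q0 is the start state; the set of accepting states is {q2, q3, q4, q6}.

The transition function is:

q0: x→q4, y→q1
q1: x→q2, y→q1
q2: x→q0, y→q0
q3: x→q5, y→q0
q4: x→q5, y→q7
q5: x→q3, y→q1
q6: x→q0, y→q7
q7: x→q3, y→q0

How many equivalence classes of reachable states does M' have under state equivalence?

First remove the unreachable states {q6}; 7 states remain.
Initial partition by acceptance: {q2,q3,q4} | {q0,q1,q5,q7}.
The partition is now stable with 2 blocks: {q2,q3,q4} | {q0,q1,q5,q7}.

2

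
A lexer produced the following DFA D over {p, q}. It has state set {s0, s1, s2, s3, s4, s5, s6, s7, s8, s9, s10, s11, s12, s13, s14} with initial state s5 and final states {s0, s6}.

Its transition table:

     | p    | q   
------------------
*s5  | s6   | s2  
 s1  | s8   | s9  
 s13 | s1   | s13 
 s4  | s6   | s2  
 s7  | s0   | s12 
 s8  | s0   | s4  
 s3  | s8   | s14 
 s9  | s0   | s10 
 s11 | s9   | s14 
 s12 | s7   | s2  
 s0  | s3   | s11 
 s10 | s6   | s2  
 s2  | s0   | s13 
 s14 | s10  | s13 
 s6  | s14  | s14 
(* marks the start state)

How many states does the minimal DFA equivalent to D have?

9

Reachable states from the start: {s0,s1,s2,s3,s4,s5,s6,s8,s9,s10,s11,s13,s14}. Unreachable: {s7,s12} — drop them.
P0 = {s0,s6} | {s1,s2,s3,s4,s5,s8,s9,s10,s11,s13,s14}.
Split {s1,s2,s3,s4,s5,s8,s9,s10,s11,s13,s14} by δ(·,p) → {s2,s4,s5,s8,s9,s10} and {s1,s3,s11,s13,s14}.
On input q, block {s2,s4,s5,s8,s9,s10} splits into {s4,s5,s8,s9,s10} and {s2}.
On input q, block {s4,s5,s8,s9,s10} splits into {s4,s5,s10} and {s8,s9}.
Split {s1,s3,s11,s13,s14} by δ(·,p) → {s1,s3,s11} and {s13} and {s14}.
Refine {s0,s6} on symbol p: members go to different blocks, giving {s0} and {s6}.
Refine {s1,s3,s11} on symbol q: members go to different blocks, giving {s3,s11} and {s1}.
No further refinement is possible. Final partition (9 blocks): {s0} | {s4,s5,s10} | {s3,s11} | {s2} | {s8,s9} | {s13} | {s14} | {s6} | {s1}.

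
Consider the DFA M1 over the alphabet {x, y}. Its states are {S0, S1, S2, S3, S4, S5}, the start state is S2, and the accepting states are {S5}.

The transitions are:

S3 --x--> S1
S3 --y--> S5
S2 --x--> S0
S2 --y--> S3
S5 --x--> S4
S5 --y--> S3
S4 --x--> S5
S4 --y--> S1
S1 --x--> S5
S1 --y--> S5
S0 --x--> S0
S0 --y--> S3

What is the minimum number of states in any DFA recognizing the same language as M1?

Every state is reachable, so we keep all 6.
Start with accepting vs non-accepting: {S5} | {S0,S1,S2,S3,S4}.
Split {S0,S1,S2,S3,S4} by δ(·,x) → {S0,S2,S3} and {S1,S4}.
On input x, block {S0,S2,S3} splits into {S0,S2} and {S3}.
On input y, block {S1,S4} splits into {S1} and {S4}.
The partition is now stable with 5 blocks: {S5} | {S0,S2} | {S1} | {S3} | {S4}.

5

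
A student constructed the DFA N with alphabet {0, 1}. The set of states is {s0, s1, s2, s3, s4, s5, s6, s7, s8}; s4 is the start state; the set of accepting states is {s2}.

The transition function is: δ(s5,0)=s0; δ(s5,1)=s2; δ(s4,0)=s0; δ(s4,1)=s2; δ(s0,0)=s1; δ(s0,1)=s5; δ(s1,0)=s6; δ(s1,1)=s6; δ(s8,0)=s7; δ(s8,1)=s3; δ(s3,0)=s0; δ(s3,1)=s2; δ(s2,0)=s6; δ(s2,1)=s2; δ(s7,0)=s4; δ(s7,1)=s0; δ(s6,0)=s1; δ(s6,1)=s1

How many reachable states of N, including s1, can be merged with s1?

2

States {s3,s7,s8} cannot be reached from the start state, so discard them.
P0 = {s2} | {s0,s1,s4,s5,s6}.
On input 1, block {s0,s1,s4,s5,s6} splits into {s0,s1,s6} and {s4,s5}.
On input 1, block {s0,s1,s6} splits into {s1,s6} and {s0}.
The partition is now stable with 4 blocks: {s2} | {s1,s6} | {s4,s5} | {s0}.
State s1 belongs to the block {s1,s6}, which has 2 states.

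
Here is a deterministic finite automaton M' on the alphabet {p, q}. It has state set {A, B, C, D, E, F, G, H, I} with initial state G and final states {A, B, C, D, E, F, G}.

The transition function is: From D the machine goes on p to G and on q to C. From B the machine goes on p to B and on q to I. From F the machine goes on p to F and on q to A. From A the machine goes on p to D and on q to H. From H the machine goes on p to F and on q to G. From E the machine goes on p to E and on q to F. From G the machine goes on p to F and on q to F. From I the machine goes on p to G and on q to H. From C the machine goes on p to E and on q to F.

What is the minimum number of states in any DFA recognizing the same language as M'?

6

First remove the unreachable states {B,I}; 7 states remain.
Start with accepting vs non-accepting: {A,C,D,E,F,G} | {H}.
Split {A,C,D,E,F,G} by δ(·,q) → {C,D,E,F,G} and {A}.
Refine {C,D,E,F,G} on symbol q: members go to different blocks, giving {C,D,E,G} and {F}.
Split {C,D,E,G} by δ(·,p) → {C,D,E} and {G}.
On input p, block {C,D,E} splits into {C,E} and {D}.
Stable partition: {C,E} | {H} | {A} | {F} | {G} | {D} — 6 equivalence classes.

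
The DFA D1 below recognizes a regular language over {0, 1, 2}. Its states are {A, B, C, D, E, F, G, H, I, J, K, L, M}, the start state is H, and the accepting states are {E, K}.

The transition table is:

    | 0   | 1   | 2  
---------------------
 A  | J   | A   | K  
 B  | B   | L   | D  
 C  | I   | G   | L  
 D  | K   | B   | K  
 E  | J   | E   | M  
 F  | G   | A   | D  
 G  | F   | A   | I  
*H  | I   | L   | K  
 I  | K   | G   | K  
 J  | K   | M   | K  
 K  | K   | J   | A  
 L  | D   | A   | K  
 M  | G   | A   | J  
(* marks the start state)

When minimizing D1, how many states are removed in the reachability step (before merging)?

2

BFS from H reaches {A, B, D, F, G, H, I, J, K, L, M}; the 2 state(s) C, E are never visited.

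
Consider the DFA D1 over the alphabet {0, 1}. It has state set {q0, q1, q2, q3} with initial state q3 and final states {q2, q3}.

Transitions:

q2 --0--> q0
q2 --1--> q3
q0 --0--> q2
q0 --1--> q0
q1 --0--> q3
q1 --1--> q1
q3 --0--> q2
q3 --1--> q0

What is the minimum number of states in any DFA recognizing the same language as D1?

Reachable states from the start: {q0,q2,q3}. Unreachable: {q1} — drop them.
P0 = {q2,q3} | {q0}.
On input 0, block {q2,q3} splits into {q2} and {q3}.
The partition is now stable with 3 blocks: {q2} | {q0} | {q3}.

3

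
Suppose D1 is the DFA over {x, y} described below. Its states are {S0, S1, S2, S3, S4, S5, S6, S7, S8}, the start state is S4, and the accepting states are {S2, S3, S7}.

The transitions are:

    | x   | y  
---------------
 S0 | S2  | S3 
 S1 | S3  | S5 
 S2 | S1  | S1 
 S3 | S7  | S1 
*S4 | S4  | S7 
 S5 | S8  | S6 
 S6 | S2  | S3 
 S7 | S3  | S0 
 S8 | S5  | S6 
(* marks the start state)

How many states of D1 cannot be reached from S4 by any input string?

0

A breadth-first search from the start state visits every state.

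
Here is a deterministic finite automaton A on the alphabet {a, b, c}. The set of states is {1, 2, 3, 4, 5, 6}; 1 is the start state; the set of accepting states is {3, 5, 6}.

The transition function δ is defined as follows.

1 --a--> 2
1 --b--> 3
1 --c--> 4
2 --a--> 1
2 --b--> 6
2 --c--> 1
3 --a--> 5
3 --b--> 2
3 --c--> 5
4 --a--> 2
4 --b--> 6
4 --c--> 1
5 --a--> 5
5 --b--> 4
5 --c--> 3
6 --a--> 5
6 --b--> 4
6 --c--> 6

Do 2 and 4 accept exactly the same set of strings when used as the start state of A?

Every state is reachable, so we keep all 6.
P0 = {3,5,6} | {1,2,4}.
The partition is now stable with 2 blocks: {3,5,6} | {1,2,4}.
2 and 4 lie in the same block of the stable partition, so they are equivalent — no string distinguishes them.

Yes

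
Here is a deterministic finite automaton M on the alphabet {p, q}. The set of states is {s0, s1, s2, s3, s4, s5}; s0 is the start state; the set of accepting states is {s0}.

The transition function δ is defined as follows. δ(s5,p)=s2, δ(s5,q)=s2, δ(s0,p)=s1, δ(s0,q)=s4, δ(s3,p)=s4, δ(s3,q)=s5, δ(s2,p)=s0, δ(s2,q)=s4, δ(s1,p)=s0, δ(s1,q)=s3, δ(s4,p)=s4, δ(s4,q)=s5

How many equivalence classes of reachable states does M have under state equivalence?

4

Every state is reachable, so we keep all 6.
Start with accepting vs non-accepting: {s0} | {s1,s2,s3,s4,s5}.
On input p, block {s1,s2,s3,s4,s5} splits into {s3,s4,s5} and {s1,s2}.
Refine {s3,s4,s5} on symbol p: members go to different blocks, giving {s3,s4} and {s5}.
No further refinement is possible. Final partition (4 blocks): {s0} | {s3,s4} | {s1,s2} | {s5}.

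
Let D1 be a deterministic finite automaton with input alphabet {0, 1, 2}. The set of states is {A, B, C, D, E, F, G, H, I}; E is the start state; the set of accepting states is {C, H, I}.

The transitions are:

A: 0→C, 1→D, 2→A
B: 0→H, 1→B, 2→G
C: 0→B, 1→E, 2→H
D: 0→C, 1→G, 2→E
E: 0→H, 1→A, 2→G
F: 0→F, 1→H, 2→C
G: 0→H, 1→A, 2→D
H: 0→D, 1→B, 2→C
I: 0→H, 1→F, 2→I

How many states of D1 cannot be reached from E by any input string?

Starting at E and following transitions, the reachable set is {A, B, C, D, E, G, H}. That leaves F, I unreachable — 2 in total.

2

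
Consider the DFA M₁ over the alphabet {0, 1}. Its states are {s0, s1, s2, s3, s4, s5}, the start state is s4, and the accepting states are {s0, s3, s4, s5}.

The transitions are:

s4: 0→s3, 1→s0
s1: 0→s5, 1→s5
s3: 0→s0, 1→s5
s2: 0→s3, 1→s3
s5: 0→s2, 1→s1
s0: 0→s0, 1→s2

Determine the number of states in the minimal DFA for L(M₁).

All states are reachable from the start state.
P0 = {s0,s3,s4,s5} | {s1,s2}.
Refine {s0,s3,s4,s5} on symbol 0: members go to different blocks, giving {s0,s3,s4} and {s5}.
Split {s0,s3,s4} by δ(·,1) → {s0} and {s3} and {s4}.
Refine {s1,s2} on symbol 0: members go to different blocks, giving {s1} and {s2}.
No further refinement is possible. Final partition (6 blocks): {s0} | {s1} | {s5} | {s3} | {s4} | {s2}.

6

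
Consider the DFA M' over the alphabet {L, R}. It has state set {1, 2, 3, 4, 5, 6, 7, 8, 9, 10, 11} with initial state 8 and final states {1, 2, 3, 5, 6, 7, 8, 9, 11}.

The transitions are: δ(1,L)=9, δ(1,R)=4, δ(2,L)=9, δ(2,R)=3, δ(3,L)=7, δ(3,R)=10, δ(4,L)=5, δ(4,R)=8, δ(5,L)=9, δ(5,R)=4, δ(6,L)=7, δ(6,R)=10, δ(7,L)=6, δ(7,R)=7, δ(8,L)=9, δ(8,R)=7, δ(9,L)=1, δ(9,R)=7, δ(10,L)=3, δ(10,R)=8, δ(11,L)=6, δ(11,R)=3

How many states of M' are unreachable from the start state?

BFS from 8 reaches {1, 3, 4, 5, 6, 7, 8, 9, 10}; the 2 state(s) 2, 11 are never visited.

2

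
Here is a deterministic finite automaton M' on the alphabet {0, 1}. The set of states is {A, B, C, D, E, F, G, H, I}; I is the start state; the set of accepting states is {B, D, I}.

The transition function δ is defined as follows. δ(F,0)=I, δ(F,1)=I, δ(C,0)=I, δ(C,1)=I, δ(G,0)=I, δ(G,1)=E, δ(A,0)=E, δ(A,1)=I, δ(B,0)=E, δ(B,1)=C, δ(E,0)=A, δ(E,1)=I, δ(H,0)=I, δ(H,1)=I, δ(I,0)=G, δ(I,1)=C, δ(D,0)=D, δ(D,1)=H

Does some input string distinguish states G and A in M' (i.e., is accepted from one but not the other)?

Yes

First remove the unreachable states {B,D,F,H}; 5 states remain.
P0 = {I} | {A,C,E,G}.
Refine {A,C,E,G} on symbol 0: members go to different blocks, giving {A,E} and {C,G}.
On input 1, block {C,G} splits into {C} and {G}.
The partition is now stable with 4 blocks: {I} | {A,E} | {C} | {G}.
G and A end up in different blocks, so they are distinguishable. For instance, the string '0' is accepted from only G.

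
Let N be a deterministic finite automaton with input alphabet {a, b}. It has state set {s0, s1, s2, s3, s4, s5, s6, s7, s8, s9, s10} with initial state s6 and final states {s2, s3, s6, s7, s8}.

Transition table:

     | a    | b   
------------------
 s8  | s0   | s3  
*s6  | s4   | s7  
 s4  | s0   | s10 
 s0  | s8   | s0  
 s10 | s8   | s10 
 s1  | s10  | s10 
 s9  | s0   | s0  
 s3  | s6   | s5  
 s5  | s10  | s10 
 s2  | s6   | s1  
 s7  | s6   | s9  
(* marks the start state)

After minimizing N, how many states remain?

Reachable states from the start: {s0,s3,s4,s5,s6,s7,s8,s9,s10}. Unreachable: {s1,s2} — drop them.
Initial partition by acceptance: {s3,s6,s7,s8} | {s0,s4,s5,s9,s10}.
Split {s3,s6,s7,s8} by δ(·,a) → {s3,s7} and {s6,s8}.
On input a, block {s0,s4,s5,s9,s10} splits into {s4,s5,s9} and {s0,s10}.
Split {s6,s8} by δ(·,a) → {s6} and {s8}.
No further refinement is possible. Final partition (5 blocks): {s3,s7} | {s4,s5,s9} | {s6} | {s0,s10} | {s8}.

5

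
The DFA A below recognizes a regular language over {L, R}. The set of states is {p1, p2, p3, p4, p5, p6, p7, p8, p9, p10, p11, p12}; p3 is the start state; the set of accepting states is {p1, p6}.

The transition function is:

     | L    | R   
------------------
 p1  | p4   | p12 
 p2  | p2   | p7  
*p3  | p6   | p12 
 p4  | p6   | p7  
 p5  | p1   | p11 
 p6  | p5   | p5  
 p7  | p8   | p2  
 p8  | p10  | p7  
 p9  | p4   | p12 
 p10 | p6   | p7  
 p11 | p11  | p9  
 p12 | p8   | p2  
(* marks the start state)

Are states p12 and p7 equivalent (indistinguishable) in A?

Every state is reachable, so we keep all 12.
Start with accepting vs non-accepting: {p1,p6} | {p2,p3,p4,p5,p7,p8,p9,p10,p11,p12}.
Refine {p2,p3,p4,p5,p7,p8,p9,p10,p11,p12} on symbol L: members go to different blocks, giving {p2,p7,p8,p9,p11,p12} and {p3,p4,p5,p10}.
On input R, block {p1,p6} splits into {p1} and {p6}.
On input L, block {p2,p7,p8,p9,p11,p12} splits into {p2,p7,p11,p12} and {p8,p9}.
Refine {p2,p7,p11,p12} on symbol L: members go to different blocks, giving {p2,p11} and {p7,p12}.
Refine {p2,p11} on symbol R: members go to different blocks, giving {p2} and {p11}.
On input L, block {p3,p4,p5,p10} splits into {p3,p4,p10} and {p5}.
No further refinement is possible. Final partition (8 blocks): {p1} | {p2} | {p3,p4,p10} | {p6} | {p8,p9} | {p7,p12} | {p11} | {p5}.
p12 and p7 lie in the same block of the stable partition, so they are equivalent — no string distinguishes them.

Yes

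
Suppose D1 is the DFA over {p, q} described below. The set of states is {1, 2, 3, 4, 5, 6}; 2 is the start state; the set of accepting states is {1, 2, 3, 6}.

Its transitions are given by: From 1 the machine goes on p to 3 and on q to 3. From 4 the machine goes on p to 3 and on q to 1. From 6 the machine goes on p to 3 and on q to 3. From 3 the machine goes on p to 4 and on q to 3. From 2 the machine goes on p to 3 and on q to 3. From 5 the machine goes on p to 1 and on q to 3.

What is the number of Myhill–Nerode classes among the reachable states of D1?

3

First remove the unreachable states {5,6}; 4 states remain.
Start with accepting vs non-accepting: {1,2,3} | {4}.
Refine {1,2,3} on symbol p: members go to different blocks, giving {1,2} and {3}.
Stable partition: {1,2} | {4} | {3} — 3 equivalence classes.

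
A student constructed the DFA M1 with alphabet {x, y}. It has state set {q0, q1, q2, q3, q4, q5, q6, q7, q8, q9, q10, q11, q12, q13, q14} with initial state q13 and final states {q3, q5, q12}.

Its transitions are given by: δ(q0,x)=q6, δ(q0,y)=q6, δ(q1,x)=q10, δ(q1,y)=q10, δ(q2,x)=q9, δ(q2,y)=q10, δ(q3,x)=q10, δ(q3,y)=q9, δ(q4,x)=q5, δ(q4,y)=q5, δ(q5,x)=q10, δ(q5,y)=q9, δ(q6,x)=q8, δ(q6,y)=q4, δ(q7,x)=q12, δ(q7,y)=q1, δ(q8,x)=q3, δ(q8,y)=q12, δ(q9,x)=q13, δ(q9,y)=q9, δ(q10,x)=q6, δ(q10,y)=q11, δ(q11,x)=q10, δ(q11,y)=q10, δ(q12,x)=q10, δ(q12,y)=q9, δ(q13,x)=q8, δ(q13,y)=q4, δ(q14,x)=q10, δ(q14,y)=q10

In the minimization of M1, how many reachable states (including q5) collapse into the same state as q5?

3

First remove the unreachable states {q0,q1,q2,q7,q14}; 10 states remain.
Start with accepting vs non-accepting: {q3,q5,q12} | {q4,q6,q8,q9,q10,q11,q13}.
Split {q4,q6,q8,q9,q10,q11,q13} by δ(·,x) → {q6,q9,q10,q11,q13} and {q4,q8}.
Refine {q6,q9,q10,q11,q13} on symbol x: members go to different blocks, giving {q9,q10,q11} and {q6,q13}.
On input x, block {q9,q10,q11} splits into {q9,q10} and {q11}.
Refine {q9,q10} on symbol y: members go to different blocks, giving {q9} and {q10}.
The partition is now stable with 6 blocks: {q3,q5,q12} | {q9} | {q4,q8} | {q6,q13} | {q11} | {q10}.
The equivalence class containing q5 is {q3,q5,q12}, of size 3.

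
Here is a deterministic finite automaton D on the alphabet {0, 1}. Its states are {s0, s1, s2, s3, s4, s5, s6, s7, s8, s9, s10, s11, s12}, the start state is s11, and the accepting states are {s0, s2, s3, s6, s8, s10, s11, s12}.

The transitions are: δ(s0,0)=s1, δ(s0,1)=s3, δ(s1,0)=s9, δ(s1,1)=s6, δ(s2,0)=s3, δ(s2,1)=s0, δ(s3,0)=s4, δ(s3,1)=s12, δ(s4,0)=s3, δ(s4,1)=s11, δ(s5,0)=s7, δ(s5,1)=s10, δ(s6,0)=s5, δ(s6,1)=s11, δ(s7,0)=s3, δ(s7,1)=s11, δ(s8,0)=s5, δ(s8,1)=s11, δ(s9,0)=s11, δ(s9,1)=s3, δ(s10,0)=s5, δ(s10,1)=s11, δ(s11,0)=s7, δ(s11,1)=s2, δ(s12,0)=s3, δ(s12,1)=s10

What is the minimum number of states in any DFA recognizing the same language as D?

5

Reachable states from the start: {s0,s1,s2,s3,s4,s5,s6,s7,s9,s10,s11,s12}. Unreachable: {s8} — drop them.
Start with accepting vs non-accepting: {s0,s2,s3,s6,s10,s11,s12} | {s1,s4,s5,s7,s9}.
Refine {s0,s2,s3,s6,s10,s11,s12} on symbol 0: members go to different blocks, giving {s0,s3,s6,s10,s11} and {s2,s12}.
Refine {s0,s3,s6,s10,s11} on symbol 1: members go to different blocks, giving {s0,s6,s10} and {s3,s11}.
Refine {s1,s4,s5,s7,s9} on symbol 0: members go to different blocks, giving {s4,s7,s9} and {s1,s5}.
Stable partition: {s0,s6,s10} | {s4,s7,s9} | {s2,s12} | {s3,s11} | {s1,s5} — 5 equivalence classes.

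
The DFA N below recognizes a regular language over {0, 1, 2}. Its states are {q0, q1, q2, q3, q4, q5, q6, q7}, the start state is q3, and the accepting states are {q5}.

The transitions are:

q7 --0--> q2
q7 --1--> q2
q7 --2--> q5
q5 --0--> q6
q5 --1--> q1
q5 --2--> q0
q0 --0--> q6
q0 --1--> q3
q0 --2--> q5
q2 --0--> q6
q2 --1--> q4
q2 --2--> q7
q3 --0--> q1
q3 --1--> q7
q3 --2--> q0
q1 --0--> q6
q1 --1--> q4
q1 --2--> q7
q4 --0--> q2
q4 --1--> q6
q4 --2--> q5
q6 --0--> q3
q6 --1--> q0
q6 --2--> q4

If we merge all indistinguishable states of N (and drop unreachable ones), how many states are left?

Every state is reachable, so we keep all 8.
P0 = {q5} | {q0,q1,q2,q3,q4,q6,q7}.
Refine {q0,q1,q2,q3,q4,q6,q7} on symbol 2: members go to different blocks, giving {q1,q2,q3,q6} and {q0,q4,q7}.
Stable partition: {q5} | {q1,q2,q3,q6} | {q0,q4,q7} — 3 equivalence classes.

3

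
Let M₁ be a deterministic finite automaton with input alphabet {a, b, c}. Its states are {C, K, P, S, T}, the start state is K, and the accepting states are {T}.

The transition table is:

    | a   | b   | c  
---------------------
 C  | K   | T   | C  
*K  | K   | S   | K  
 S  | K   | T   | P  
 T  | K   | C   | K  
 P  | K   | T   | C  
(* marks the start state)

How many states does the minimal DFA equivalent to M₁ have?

3

All states are reachable from the start state.
P0 = {T} | {C,K,P,S}.
Refine {C,K,P,S} on symbol b: members go to different blocks, giving {C,P,S} and {K}.
The partition is now stable with 3 blocks: {T} | {C,P,S} | {K}.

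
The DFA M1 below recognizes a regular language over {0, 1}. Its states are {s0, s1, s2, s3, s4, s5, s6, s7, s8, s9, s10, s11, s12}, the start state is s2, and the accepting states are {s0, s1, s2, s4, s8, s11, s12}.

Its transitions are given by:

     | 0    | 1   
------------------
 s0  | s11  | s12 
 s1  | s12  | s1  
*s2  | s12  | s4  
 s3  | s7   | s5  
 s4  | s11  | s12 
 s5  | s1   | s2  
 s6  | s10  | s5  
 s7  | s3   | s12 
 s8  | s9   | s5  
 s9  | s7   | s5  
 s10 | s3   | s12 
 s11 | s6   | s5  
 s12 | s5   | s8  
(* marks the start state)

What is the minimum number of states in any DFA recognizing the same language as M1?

8

Reachable states from the start: {s1,s2,s3,s4,s5,s6,s7,s8,s9,s10,s11,s12}. Unreachable: {s0} — drop them.
P0 = {s1,s2,s4,s8,s11,s12} | {s3,s5,s6,s7,s9,s10}.
Refine {s1,s2,s4,s8,s11,s12} on symbol 0: members go to different blocks, giving {s1,s2,s4} and {s8,s11,s12}.
Refine {s1,s2,s4} on symbol 1: members go to different blocks, giving {s1,s2} and {s4}.
Split {s1,s2} by δ(·,1) → {s1} and {s2}.
Refine {s3,s5,s6,s7,s9,s10} on symbol 0: members go to different blocks, giving {s3,s6,s7,s9,s10} and {s5}.
Refine {s3,s6,s7,s9,s10} on symbol 1: members go to different blocks, giving {s3,s6,s9} and {s7,s10}.
Split {s8,s11,s12} by δ(·,0) → {s8,s11} and {s12}.
No further refinement is possible. Final partition (8 blocks): {s1} | {s3,s6,s9} | {s8,s11} | {s4} | {s2} | {s5} | {s7,s10} | {s12}.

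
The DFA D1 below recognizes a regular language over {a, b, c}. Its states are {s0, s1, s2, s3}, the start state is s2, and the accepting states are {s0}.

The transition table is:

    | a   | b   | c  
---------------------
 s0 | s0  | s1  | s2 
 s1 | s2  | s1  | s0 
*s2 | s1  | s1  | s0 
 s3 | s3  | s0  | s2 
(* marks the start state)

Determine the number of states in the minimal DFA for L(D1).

States {s3} cannot be reached from the start state, so discard them.
Initial partition by acceptance: {s0} | {s1,s2}.
The partition is now stable with 2 blocks: {s0} | {s1,s2}.

2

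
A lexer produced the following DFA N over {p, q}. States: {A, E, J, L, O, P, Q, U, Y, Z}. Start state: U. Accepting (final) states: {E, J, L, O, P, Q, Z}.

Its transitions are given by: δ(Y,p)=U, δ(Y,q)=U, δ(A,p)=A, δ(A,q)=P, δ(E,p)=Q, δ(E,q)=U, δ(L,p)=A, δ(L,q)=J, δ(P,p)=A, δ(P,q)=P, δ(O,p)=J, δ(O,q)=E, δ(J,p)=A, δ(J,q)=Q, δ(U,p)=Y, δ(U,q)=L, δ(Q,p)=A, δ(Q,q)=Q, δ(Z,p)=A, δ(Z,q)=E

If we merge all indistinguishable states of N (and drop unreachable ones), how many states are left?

4

Reachable states from the start: {A,J,L,P,Q,U,Y}. Unreachable: {E,O,Z} — drop them.
P0 = {J,L,P,Q} | {A,U,Y}.
On input q, block {A,U,Y} splits into {A,U} and {Y}.
Refine {A,U} on symbol p: members go to different blocks, giving {U} and {A}.
Stable partition: {J,L,P,Q} | {U} | {Y} | {A} — 4 equivalence classes.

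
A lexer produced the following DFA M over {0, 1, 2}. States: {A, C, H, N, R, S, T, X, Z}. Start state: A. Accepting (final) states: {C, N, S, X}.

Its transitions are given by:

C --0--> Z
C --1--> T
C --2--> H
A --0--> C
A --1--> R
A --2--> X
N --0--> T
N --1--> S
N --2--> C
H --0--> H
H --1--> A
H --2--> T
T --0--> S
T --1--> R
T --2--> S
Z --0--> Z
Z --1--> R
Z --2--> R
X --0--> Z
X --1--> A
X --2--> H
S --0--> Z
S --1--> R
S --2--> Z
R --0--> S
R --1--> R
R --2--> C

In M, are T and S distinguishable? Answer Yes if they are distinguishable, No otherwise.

Reachable states from the start: {A,C,H,R,S,T,X,Z}. Unreachable: {N} — drop them.
Start with accepting vs non-accepting: {C,S,X} | {A,H,R,T,Z}.
Split {A,H,R,T,Z} by δ(·,0) → {A,R,T} and {H,Z}.
The partition is now stable with 3 blocks: {C,S,X} | {A,R,T} | {H,Z}.
T and S end up in different blocks, so they are distinguishable. For instance, the string 'ε' is accepted from only S.

Yes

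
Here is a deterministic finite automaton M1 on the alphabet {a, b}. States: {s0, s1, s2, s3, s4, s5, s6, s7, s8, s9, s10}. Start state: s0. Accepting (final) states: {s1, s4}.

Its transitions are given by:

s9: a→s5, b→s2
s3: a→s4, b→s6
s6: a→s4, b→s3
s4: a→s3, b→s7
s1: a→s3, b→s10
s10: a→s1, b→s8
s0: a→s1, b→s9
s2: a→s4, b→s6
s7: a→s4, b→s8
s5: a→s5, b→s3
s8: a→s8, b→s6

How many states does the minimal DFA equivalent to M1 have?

All states are reachable from the start state.
Start with accepting vs non-accepting: {s1,s4} | {s0,s2,s3,s5,s6,s7,s8,s9,s10}.
Refine {s0,s2,s3,s5,s6,s7,s8,s9,s10} on symbol a: members go to different blocks, giving {s0,s2,s3,s6,s7,s10} and {s5,s8,s9}.
On input b, block {s0,s2,s3,s6,s7,s10} splits into {s0,s7,s10} and {s2,s3,s6}.
The partition is now stable with 4 blocks: {s1,s4} | {s0,s7,s10} | {s5,s8,s9} | {s2,s3,s6}.

4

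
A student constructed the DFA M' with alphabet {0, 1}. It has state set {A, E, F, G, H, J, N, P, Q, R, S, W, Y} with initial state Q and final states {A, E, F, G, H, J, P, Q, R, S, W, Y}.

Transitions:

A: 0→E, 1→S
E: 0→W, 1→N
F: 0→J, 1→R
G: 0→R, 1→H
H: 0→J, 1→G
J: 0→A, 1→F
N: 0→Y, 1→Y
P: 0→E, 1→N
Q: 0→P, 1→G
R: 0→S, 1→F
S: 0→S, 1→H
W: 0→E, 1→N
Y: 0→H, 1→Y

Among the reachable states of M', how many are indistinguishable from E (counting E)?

3

Every state is reachable, so we keep all 13.
P0 = {A,E,F,G,H,J,P,Q,R,S,W,Y} | {N}.
Split {A,E,F,G,H,J,P,Q,R,S,W,Y} by δ(·,1) → {A,F,G,H,J,Q,R,S,Y} and {E,P,W}.
Split {A,F,G,H,J,Q,R,S,Y} by δ(·,0) → {F,G,H,J,R,S,Y} and {A,Q}.
On input 0, block {F,G,H,J,R,S,Y} splits into {F,G,H,R,S,Y} and {J}.
On input 0, block {F,G,H,R,S,Y} splits into {G,R,S,Y} and {F,H}.
Split {G,R,S,Y} by δ(·,0) → {G,R,S} and {Y}.
The partition is now stable with 7 blocks: {G,R,S} | {N} | {E,P,W} | {A,Q} | {J} | {F,H} | {Y}.
The equivalence class containing E is {E,P,W}, of size 3.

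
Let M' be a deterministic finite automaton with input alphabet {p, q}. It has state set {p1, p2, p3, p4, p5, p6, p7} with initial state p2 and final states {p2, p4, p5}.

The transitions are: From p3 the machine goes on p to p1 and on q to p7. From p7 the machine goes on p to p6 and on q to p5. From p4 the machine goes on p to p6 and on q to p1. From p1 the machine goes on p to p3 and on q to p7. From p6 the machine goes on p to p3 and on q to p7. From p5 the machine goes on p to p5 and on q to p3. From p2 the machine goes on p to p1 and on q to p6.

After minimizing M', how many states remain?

4

Reachable states from the start: {p1,p2,p3,p5,p6,p7}. Unreachable: {p4} — drop them.
Start with accepting vs non-accepting: {p2,p5} | {p1,p3,p6,p7}.
On input p, block {p2,p5} splits into {p2} and {p5}.
Refine {p1,p3,p6,p7} on symbol q: members go to different blocks, giving {p1,p3,p6} and {p7}.
No further refinement is possible. Final partition (4 blocks): {p2} | {p1,p3,p6} | {p5} | {p7}.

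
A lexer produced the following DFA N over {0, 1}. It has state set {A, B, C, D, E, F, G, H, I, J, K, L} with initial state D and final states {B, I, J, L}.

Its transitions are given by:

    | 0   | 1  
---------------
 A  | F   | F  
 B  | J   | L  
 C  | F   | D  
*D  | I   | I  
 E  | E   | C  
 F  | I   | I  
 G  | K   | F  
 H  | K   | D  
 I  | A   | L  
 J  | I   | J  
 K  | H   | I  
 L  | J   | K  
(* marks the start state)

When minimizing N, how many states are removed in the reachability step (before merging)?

4

BFS from D reaches {A, D, F, H, I, J, K, L}; the 4 state(s) B, C, E, G are never visited.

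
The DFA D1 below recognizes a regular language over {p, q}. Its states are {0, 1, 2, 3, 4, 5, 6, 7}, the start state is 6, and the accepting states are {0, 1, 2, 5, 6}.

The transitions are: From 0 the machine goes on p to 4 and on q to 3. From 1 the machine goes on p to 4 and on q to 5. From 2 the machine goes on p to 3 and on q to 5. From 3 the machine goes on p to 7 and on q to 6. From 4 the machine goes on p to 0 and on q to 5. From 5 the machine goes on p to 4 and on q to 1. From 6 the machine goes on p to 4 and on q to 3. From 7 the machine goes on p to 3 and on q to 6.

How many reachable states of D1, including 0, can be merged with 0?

2

Reachable states from the start: {0,1,3,4,5,6,7}. Unreachable: {2} — drop them.
Start with accepting vs non-accepting: {0,1,5,6} | {3,4,7}.
Refine {0,1,5,6} on symbol q: members go to different blocks, giving {0,6} and {1,5}.
On input p, block {3,4,7} splits into {3,7} and {4}.
Stable partition: {0,6} | {3,7} | {1,5} | {4} — 4 equivalence classes.
The equivalence class containing 0 is {0,6}, of size 2.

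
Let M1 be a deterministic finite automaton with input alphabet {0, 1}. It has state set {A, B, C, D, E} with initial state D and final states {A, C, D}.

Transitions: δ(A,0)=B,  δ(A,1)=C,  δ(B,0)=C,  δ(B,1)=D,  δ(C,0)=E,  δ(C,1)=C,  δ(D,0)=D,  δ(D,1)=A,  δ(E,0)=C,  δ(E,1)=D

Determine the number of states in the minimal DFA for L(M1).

3

Start with accepting vs non-accepting: {A,C,D} | {B,E}.
On input 0, block {A,C,D} splits into {A,C} and {D}.
The partition is now stable with 3 blocks: {A,C} | {B,E} | {D}.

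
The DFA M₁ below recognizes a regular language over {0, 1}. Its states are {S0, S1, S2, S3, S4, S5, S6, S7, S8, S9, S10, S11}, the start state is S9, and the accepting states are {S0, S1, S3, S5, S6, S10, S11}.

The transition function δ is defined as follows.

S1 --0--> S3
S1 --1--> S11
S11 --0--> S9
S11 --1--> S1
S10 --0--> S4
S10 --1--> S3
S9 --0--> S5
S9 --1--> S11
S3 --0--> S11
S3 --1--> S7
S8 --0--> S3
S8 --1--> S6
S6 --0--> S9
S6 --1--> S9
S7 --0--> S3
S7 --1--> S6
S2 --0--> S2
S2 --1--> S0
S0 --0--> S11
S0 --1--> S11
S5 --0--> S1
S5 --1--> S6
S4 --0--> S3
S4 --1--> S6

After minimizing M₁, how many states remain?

States {S0,S2,S4,S8,S10} cannot be reached from the start state, so discard them.
P0 = {S1,S3,S5,S6,S11} | {S7,S9}.
Split {S1,S3,S5,S6,S11} by δ(·,0) → {S1,S3,S5} and {S6,S11}.
Refine {S1,S3,S5} on symbol 0: members go to different blocks, giving {S1,S5} and {S3}.
Split {S1,S5} by δ(·,0) → {S1} and {S5}.
On input 0, block {S7,S9} splits into {S7} and {S9}.
Refine {S6,S11} on symbol 1: members go to different blocks, giving {S6} and {S11}.
The partition is now stable with 7 blocks: {S1} | {S7} | {S6} | {S3} | {S5} | {S9} | {S11}.

7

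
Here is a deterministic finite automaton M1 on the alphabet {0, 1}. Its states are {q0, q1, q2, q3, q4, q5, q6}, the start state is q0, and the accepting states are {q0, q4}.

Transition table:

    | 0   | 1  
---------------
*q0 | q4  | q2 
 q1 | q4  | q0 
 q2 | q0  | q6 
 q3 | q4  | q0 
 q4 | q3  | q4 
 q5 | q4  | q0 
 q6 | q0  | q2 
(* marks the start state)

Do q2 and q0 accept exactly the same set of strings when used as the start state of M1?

Reachable states from the start: {q0,q2,q3,q4,q6}. Unreachable: {q1,q5} — drop them.
P0 = {q0,q4} | {q2,q3,q6}.
Refine {q0,q4} on symbol 0: members go to different blocks, giving {q0} and {q4}.
Refine {q2,q3,q6} on symbol 0: members go to different blocks, giving {q2,q6} and {q3}.
Stable partition: {q0} | {q2,q6} | {q4} | {q3} — 4 equivalence classes.
q2 and q0 end up in different blocks, so they are distinguishable. For instance, the string 'ε' is accepted from only q0.

No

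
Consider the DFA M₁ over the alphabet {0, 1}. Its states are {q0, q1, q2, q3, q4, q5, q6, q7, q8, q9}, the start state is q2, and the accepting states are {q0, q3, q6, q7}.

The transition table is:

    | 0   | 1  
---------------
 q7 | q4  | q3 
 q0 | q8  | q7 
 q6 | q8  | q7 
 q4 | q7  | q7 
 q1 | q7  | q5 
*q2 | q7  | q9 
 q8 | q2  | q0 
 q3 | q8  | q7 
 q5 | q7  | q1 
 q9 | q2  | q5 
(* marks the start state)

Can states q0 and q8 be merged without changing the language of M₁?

No

States {q6} cannot be reached from the start state, so discard them.
Start with accepting vs non-accepting: {q0,q3,q7} | {q1,q2,q4,q5,q8,q9}.
Split {q1,q2,q4,q5,q8,q9} by δ(·,0) → {q1,q2,q4,q5} and {q8,q9}.
Refine {q0,q3,q7} on symbol 0: members go to different blocks, giving {q0,q3} and {q7}.
Refine {q1,q2,q4,q5} on symbol 1: members go to different blocks, giving {q1,q5} and {q2} and {q4}.
Split {q8,q9} by δ(·,1) → {q8} and {q9}.
No further refinement is possible. Final partition (7 blocks): {q0,q3} | {q1,q5} | {q8} | {q7} | {q2} | {q4} | {q9}.
q0 and q8 end up in different blocks, so they are distinguishable. For instance, the string 'ε' is accepted from only q0.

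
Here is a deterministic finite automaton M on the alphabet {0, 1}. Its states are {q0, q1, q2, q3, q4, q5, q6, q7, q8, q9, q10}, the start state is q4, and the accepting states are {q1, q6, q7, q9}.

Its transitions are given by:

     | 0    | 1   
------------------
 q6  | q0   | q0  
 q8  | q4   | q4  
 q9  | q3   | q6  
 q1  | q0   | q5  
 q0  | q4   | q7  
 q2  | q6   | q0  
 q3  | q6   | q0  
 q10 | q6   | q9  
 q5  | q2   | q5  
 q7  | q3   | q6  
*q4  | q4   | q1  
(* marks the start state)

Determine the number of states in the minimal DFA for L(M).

7

Reachable states from the start: {q0,q1,q2,q3,q4,q5,q6,q7}. Unreachable: {q8,q9,q10} — drop them.
P0 = {q1,q6,q7} | {q0,q2,q3,q4,q5}.
On input 1, block {q1,q6,q7} splits into {q1,q6} and {q7}.
Split {q0,q2,q3,q4,q5} by δ(·,0) → {q0,q4,q5} and {q2,q3}.
Refine {q0,q4,q5} on symbol 0: members go to different blocks, giving {q0,q4} and {q5}.
Split {q1,q6} by δ(·,1) → {q1} and {q6}.
Refine {q0,q4} on symbol 1: members go to different blocks, giving {q0} and {q4}.
Stable partition: {q1} | {q0} | {q7} | {q2,q3} | {q5} | {q6} | {q4} — 7 equivalence classes.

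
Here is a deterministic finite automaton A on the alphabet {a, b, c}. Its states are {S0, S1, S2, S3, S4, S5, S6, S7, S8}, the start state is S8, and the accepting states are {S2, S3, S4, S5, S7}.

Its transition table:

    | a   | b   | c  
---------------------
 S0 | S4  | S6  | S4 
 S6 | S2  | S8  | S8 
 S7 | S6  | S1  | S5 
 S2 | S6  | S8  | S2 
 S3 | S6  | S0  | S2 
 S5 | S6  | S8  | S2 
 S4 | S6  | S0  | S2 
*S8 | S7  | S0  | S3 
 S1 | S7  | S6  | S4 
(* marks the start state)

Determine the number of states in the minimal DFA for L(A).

Every state is reachable, so we keep all 9.
P0 = {S2,S3,S4,S5,S7} | {S0,S1,S6,S8}.
Refine {S0,S1,S6,S8} on symbol c: members go to different blocks, giving {S0,S1,S8} and {S6}.
Split {S0,S1,S8} by δ(·,b) → {S0,S1} and {S8}.
On input b, block {S2,S3,S4,S5,S7} splits into {S3,S4,S7} and {S2,S5}.
The partition is now stable with 5 blocks: {S3,S4,S7} | {S0,S1} | {S6} | {S8} | {S2,S5}.

5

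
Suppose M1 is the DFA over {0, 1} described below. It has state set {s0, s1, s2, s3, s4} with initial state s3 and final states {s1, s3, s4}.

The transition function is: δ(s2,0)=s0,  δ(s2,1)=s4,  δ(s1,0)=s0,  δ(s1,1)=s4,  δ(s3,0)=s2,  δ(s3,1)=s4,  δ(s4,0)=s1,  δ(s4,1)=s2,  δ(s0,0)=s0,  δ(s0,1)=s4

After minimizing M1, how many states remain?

3

Initial partition by acceptance: {s1,s3,s4} | {s0,s2}.
Split {s1,s3,s4} by δ(·,0) → {s1,s3} and {s4}.
Stable partition: {s1,s3} | {s0,s2} | {s4} — 3 equivalence classes.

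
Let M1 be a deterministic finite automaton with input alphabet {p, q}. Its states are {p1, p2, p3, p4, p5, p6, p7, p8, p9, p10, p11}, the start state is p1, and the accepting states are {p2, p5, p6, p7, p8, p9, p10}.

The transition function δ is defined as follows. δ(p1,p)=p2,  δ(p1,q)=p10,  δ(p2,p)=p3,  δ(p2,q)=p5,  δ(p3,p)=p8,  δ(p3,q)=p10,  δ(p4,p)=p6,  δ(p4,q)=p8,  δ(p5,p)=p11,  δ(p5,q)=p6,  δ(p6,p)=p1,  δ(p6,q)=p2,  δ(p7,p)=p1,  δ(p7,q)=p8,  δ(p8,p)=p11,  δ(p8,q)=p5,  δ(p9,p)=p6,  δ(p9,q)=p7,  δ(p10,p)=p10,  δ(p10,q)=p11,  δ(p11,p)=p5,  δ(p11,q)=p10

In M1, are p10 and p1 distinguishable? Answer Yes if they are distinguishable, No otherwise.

First remove the unreachable states {p4,p7,p9}; 8 states remain.
Start with accepting vs non-accepting: {p2,p5,p6,p8,p10} | {p1,p3,p11}.
On input p, block {p2,p5,p6,p8,p10} splits into {p2,p5,p6,p8} and {p10}.
No further refinement is possible. Final partition (3 blocks): {p2,p5,p6,p8} | {p1,p3,p11} | {p10}.
p10 and p1 end up in different blocks, so they are distinguishable. For instance, the string 'ε' is accepted from only p10.

Yes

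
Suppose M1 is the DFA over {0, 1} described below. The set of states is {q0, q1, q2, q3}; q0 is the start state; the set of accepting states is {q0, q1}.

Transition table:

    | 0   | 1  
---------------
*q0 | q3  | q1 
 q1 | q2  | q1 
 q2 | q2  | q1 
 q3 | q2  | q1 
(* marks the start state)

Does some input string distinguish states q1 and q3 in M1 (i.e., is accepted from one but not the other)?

P0 = {q0,q1} | {q2,q3}.
The partition is now stable with 2 blocks: {q0,q1} | {q2,q3}.
q1 and q3 end up in different blocks, so they are distinguishable. For instance, the string 'ε' is accepted from only q1.

Yes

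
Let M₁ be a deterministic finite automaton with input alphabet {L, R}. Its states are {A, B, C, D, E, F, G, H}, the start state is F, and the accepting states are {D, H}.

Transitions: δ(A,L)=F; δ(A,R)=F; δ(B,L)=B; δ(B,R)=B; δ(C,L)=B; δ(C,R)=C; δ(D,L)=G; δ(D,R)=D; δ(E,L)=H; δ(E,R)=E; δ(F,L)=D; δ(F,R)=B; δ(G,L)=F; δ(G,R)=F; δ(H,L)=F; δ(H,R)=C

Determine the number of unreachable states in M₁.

4

BFS from F reaches {B, D, F, G}; the 4 state(s) A, C, E, H are never visited.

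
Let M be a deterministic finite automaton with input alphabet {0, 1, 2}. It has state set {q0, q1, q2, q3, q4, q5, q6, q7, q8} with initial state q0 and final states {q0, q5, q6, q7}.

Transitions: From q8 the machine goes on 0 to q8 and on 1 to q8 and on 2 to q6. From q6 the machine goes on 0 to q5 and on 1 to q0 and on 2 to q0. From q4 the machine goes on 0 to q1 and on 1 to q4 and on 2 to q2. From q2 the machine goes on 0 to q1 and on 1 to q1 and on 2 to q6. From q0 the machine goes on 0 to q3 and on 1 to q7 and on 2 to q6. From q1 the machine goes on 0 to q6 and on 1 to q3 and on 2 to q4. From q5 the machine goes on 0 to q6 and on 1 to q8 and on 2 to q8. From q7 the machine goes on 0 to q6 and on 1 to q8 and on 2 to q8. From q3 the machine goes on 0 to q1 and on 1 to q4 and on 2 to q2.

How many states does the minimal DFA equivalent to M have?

7

All states are reachable from the start state.
P0 = {q0,q5,q6,q7} | {q1,q2,q3,q4,q8}.
On input 0, block {q0,q5,q6,q7} splits into {q5,q6,q7} and {q0}.
Refine {q5,q6,q7} on symbol 1: members go to different blocks, giving {q5,q7} and {q6}.
On input 0, block {q1,q2,q3,q4,q8} splits into {q2,q3,q4,q8} and {q1}.
Refine {q2,q3,q4,q8} on symbol 0: members go to different blocks, giving {q2,q3,q4} and {q8}.
Split {q2,q3,q4} by δ(·,1) → {q3,q4} and {q2}.
No further refinement is possible. Final partition (7 blocks): {q5,q7} | {q3,q4} | {q0} | {q6} | {q1} | {q8} | {q2}.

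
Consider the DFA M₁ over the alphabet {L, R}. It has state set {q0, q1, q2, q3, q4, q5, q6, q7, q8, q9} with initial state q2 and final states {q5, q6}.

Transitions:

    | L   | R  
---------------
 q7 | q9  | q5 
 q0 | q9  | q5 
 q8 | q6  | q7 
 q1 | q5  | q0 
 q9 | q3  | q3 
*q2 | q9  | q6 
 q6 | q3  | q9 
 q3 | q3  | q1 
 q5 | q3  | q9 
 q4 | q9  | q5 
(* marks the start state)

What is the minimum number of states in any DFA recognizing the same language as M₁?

States {q4,q7,q8} cannot be reached from the start state, so discard them.
P0 = {q5,q6} | {q0,q1,q2,q3,q9}.
Refine {q0,q1,q2,q3,q9} on symbol L: members go to different blocks, giving {q0,q2,q3,q9} and {q1}.
Split {q0,q2,q3,q9} by δ(·,R) → {q0,q2} and {q3} and {q9}.
No further refinement is possible. Final partition (5 blocks): {q5,q6} | {q0,q2} | {q1} | {q3} | {q9}.

5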